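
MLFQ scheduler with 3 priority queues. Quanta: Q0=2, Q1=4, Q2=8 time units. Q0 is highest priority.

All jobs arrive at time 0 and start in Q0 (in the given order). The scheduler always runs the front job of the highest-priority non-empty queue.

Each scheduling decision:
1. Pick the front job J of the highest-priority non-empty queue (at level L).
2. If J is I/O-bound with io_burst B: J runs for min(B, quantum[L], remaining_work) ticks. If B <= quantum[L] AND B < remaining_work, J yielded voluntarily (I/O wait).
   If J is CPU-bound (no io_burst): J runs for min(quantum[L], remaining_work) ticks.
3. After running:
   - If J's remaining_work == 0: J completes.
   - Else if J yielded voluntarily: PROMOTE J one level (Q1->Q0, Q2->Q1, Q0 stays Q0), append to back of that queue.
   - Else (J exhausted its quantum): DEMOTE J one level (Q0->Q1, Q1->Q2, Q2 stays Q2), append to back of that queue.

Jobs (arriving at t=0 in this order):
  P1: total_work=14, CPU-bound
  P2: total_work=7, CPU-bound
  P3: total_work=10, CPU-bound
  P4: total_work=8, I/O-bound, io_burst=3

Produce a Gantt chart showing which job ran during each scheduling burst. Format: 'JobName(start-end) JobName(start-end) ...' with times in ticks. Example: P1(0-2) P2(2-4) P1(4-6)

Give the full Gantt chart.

Answer: P1(0-2) P2(2-4) P3(4-6) P4(6-8) P1(8-12) P2(12-16) P3(16-20) P4(20-23) P4(23-25) P4(25-26) P1(26-34) P2(34-35) P3(35-39)

Derivation:
t=0-2: P1@Q0 runs 2, rem=12, quantum used, demote→Q1. Q0=[P2,P3,P4] Q1=[P1] Q2=[]
t=2-4: P2@Q0 runs 2, rem=5, quantum used, demote→Q1. Q0=[P3,P4] Q1=[P1,P2] Q2=[]
t=4-6: P3@Q0 runs 2, rem=8, quantum used, demote→Q1. Q0=[P4] Q1=[P1,P2,P3] Q2=[]
t=6-8: P4@Q0 runs 2, rem=6, quantum used, demote→Q1. Q0=[] Q1=[P1,P2,P3,P4] Q2=[]
t=8-12: P1@Q1 runs 4, rem=8, quantum used, demote→Q2. Q0=[] Q1=[P2,P3,P4] Q2=[P1]
t=12-16: P2@Q1 runs 4, rem=1, quantum used, demote→Q2. Q0=[] Q1=[P3,P4] Q2=[P1,P2]
t=16-20: P3@Q1 runs 4, rem=4, quantum used, demote→Q2. Q0=[] Q1=[P4] Q2=[P1,P2,P3]
t=20-23: P4@Q1 runs 3, rem=3, I/O yield, promote→Q0. Q0=[P4] Q1=[] Q2=[P1,P2,P3]
t=23-25: P4@Q0 runs 2, rem=1, quantum used, demote→Q1. Q0=[] Q1=[P4] Q2=[P1,P2,P3]
t=25-26: P4@Q1 runs 1, rem=0, completes. Q0=[] Q1=[] Q2=[P1,P2,P3]
t=26-34: P1@Q2 runs 8, rem=0, completes. Q0=[] Q1=[] Q2=[P2,P3]
t=34-35: P2@Q2 runs 1, rem=0, completes. Q0=[] Q1=[] Q2=[P3]
t=35-39: P3@Q2 runs 4, rem=0, completes. Q0=[] Q1=[] Q2=[]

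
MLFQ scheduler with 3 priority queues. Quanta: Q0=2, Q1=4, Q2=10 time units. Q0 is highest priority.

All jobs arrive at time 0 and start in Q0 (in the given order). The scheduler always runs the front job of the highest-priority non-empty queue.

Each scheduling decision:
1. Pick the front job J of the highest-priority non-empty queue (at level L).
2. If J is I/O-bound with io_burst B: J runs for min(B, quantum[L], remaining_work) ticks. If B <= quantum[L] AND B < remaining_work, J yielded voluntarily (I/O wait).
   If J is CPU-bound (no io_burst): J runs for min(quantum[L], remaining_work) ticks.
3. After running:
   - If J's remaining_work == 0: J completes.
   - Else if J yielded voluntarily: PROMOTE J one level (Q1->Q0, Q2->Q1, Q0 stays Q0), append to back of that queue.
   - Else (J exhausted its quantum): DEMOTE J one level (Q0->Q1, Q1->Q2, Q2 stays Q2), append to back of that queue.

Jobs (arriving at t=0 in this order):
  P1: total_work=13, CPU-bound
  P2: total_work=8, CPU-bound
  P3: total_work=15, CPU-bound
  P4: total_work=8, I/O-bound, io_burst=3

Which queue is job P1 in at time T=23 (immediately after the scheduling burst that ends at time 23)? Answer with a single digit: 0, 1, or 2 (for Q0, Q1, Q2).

t=0-2: P1@Q0 runs 2, rem=11, quantum used, demote→Q1. Q0=[P2,P3,P4] Q1=[P1] Q2=[]
t=2-4: P2@Q0 runs 2, rem=6, quantum used, demote→Q1. Q0=[P3,P4] Q1=[P1,P2] Q2=[]
t=4-6: P3@Q0 runs 2, rem=13, quantum used, demote→Q1. Q0=[P4] Q1=[P1,P2,P3] Q2=[]
t=6-8: P4@Q0 runs 2, rem=6, quantum used, demote→Q1. Q0=[] Q1=[P1,P2,P3,P4] Q2=[]
t=8-12: P1@Q1 runs 4, rem=7, quantum used, demote→Q2. Q0=[] Q1=[P2,P3,P4] Q2=[P1]
t=12-16: P2@Q1 runs 4, rem=2, quantum used, demote→Q2. Q0=[] Q1=[P3,P4] Q2=[P1,P2]
t=16-20: P3@Q1 runs 4, rem=9, quantum used, demote→Q2. Q0=[] Q1=[P4] Q2=[P1,P2,P3]
t=20-23: P4@Q1 runs 3, rem=3, I/O yield, promote→Q0. Q0=[P4] Q1=[] Q2=[P1,P2,P3]
t=23-25: P4@Q0 runs 2, rem=1, quantum used, demote→Q1. Q0=[] Q1=[P4] Q2=[P1,P2,P3]
t=25-26: P4@Q1 runs 1, rem=0, completes. Q0=[] Q1=[] Q2=[P1,P2,P3]
t=26-33: P1@Q2 runs 7, rem=0, completes. Q0=[] Q1=[] Q2=[P2,P3]
t=33-35: P2@Q2 runs 2, rem=0, completes. Q0=[] Q1=[] Q2=[P3]
t=35-44: P3@Q2 runs 9, rem=0, completes. Q0=[] Q1=[] Q2=[]

Answer: 2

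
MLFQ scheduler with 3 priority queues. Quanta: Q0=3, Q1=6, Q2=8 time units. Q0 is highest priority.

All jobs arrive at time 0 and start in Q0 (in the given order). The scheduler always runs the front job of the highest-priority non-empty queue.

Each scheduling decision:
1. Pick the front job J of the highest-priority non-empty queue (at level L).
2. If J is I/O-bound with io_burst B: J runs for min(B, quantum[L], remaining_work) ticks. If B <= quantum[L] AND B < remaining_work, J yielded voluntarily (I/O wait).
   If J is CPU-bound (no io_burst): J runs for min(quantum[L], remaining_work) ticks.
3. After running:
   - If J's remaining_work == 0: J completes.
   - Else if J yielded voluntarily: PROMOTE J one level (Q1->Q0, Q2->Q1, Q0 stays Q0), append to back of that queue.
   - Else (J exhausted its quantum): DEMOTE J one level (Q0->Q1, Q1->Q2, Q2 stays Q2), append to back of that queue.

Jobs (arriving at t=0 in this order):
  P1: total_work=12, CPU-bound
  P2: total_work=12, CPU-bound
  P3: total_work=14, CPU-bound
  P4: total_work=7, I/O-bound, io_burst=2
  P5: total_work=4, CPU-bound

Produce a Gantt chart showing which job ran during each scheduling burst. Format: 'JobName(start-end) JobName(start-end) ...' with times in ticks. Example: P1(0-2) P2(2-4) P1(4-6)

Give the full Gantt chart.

Answer: P1(0-3) P2(3-6) P3(6-9) P4(9-11) P5(11-14) P4(14-16) P4(16-18) P4(18-19) P1(19-25) P2(25-31) P3(31-37) P5(37-38) P1(38-41) P2(41-44) P3(44-49)

Derivation:
t=0-3: P1@Q0 runs 3, rem=9, quantum used, demote→Q1. Q0=[P2,P3,P4,P5] Q1=[P1] Q2=[]
t=3-6: P2@Q0 runs 3, rem=9, quantum used, demote→Q1. Q0=[P3,P4,P5] Q1=[P1,P2] Q2=[]
t=6-9: P3@Q0 runs 3, rem=11, quantum used, demote→Q1. Q0=[P4,P5] Q1=[P1,P2,P3] Q2=[]
t=9-11: P4@Q0 runs 2, rem=5, I/O yield, promote→Q0. Q0=[P5,P4] Q1=[P1,P2,P3] Q2=[]
t=11-14: P5@Q0 runs 3, rem=1, quantum used, demote→Q1. Q0=[P4] Q1=[P1,P2,P3,P5] Q2=[]
t=14-16: P4@Q0 runs 2, rem=3, I/O yield, promote→Q0. Q0=[P4] Q1=[P1,P2,P3,P5] Q2=[]
t=16-18: P4@Q0 runs 2, rem=1, I/O yield, promote→Q0. Q0=[P4] Q1=[P1,P2,P3,P5] Q2=[]
t=18-19: P4@Q0 runs 1, rem=0, completes. Q0=[] Q1=[P1,P2,P3,P5] Q2=[]
t=19-25: P1@Q1 runs 6, rem=3, quantum used, demote→Q2. Q0=[] Q1=[P2,P3,P5] Q2=[P1]
t=25-31: P2@Q1 runs 6, rem=3, quantum used, demote→Q2. Q0=[] Q1=[P3,P5] Q2=[P1,P2]
t=31-37: P3@Q1 runs 6, rem=5, quantum used, demote→Q2. Q0=[] Q1=[P5] Q2=[P1,P2,P3]
t=37-38: P5@Q1 runs 1, rem=0, completes. Q0=[] Q1=[] Q2=[P1,P2,P3]
t=38-41: P1@Q2 runs 3, rem=0, completes. Q0=[] Q1=[] Q2=[P2,P3]
t=41-44: P2@Q2 runs 3, rem=0, completes. Q0=[] Q1=[] Q2=[P3]
t=44-49: P3@Q2 runs 5, rem=0, completes. Q0=[] Q1=[] Q2=[]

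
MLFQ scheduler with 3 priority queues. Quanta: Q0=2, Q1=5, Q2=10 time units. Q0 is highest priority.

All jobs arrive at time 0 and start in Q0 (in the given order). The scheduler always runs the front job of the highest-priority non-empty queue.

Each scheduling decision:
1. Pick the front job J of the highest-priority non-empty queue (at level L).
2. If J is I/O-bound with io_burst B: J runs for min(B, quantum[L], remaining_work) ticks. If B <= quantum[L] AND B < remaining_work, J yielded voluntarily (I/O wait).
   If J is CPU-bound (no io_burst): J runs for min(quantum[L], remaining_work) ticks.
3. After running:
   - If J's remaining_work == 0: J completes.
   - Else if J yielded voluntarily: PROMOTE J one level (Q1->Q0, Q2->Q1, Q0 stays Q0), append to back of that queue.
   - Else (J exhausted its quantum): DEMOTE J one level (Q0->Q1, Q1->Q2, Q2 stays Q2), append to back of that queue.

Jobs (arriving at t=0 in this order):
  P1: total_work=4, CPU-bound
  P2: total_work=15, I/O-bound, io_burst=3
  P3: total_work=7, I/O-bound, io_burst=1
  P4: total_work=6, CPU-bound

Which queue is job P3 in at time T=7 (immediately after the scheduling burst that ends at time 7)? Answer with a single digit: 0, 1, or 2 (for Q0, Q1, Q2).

t=0-2: P1@Q0 runs 2, rem=2, quantum used, demote→Q1. Q0=[P2,P3,P4] Q1=[P1] Q2=[]
t=2-4: P2@Q0 runs 2, rem=13, quantum used, demote→Q1. Q0=[P3,P4] Q1=[P1,P2] Q2=[]
t=4-5: P3@Q0 runs 1, rem=6, I/O yield, promote→Q0. Q0=[P4,P3] Q1=[P1,P2] Q2=[]
t=5-7: P4@Q0 runs 2, rem=4, quantum used, demote→Q1. Q0=[P3] Q1=[P1,P2,P4] Q2=[]
t=7-8: P3@Q0 runs 1, rem=5, I/O yield, promote→Q0. Q0=[P3] Q1=[P1,P2,P4] Q2=[]
t=8-9: P3@Q0 runs 1, rem=4, I/O yield, promote→Q0. Q0=[P3] Q1=[P1,P2,P4] Q2=[]
t=9-10: P3@Q0 runs 1, rem=3, I/O yield, promote→Q0. Q0=[P3] Q1=[P1,P2,P4] Q2=[]
t=10-11: P3@Q0 runs 1, rem=2, I/O yield, promote→Q0. Q0=[P3] Q1=[P1,P2,P4] Q2=[]
t=11-12: P3@Q0 runs 1, rem=1, I/O yield, promote→Q0. Q0=[P3] Q1=[P1,P2,P4] Q2=[]
t=12-13: P3@Q0 runs 1, rem=0, completes. Q0=[] Q1=[P1,P2,P4] Q2=[]
t=13-15: P1@Q1 runs 2, rem=0, completes. Q0=[] Q1=[P2,P4] Q2=[]
t=15-18: P2@Q1 runs 3, rem=10, I/O yield, promote→Q0. Q0=[P2] Q1=[P4] Q2=[]
t=18-20: P2@Q0 runs 2, rem=8, quantum used, demote→Q1. Q0=[] Q1=[P4,P2] Q2=[]
t=20-24: P4@Q1 runs 4, rem=0, completes. Q0=[] Q1=[P2] Q2=[]
t=24-27: P2@Q1 runs 3, rem=5, I/O yield, promote→Q0. Q0=[P2] Q1=[] Q2=[]
t=27-29: P2@Q0 runs 2, rem=3, quantum used, demote→Q1. Q0=[] Q1=[P2] Q2=[]
t=29-32: P2@Q1 runs 3, rem=0, completes. Q0=[] Q1=[] Q2=[]

Answer: 0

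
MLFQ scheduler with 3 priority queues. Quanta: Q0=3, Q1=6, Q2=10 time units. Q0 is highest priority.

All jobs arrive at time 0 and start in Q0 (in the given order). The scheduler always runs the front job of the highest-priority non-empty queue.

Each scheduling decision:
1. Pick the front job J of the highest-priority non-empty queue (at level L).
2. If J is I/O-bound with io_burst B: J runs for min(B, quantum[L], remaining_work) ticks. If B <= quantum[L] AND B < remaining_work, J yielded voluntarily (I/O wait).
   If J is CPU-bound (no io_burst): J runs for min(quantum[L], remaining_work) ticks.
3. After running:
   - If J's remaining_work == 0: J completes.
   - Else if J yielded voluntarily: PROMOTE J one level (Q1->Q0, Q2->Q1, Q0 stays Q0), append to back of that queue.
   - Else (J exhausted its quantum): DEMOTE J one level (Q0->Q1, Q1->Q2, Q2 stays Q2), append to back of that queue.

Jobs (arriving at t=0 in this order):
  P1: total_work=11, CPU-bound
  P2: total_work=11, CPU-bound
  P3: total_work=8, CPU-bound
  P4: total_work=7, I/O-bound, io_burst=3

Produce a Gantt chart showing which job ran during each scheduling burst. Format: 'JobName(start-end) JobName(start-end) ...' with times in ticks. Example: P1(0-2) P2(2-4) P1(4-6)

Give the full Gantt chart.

Answer: P1(0-3) P2(3-6) P3(6-9) P4(9-12) P4(12-15) P4(15-16) P1(16-22) P2(22-28) P3(28-33) P1(33-35) P2(35-37)

Derivation:
t=0-3: P1@Q0 runs 3, rem=8, quantum used, demote→Q1. Q0=[P2,P3,P4] Q1=[P1] Q2=[]
t=3-6: P2@Q0 runs 3, rem=8, quantum used, demote→Q1. Q0=[P3,P4] Q1=[P1,P2] Q2=[]
t=6-9: P3@Q0 runs 3, rem=5, quantum used, demote→Q1. Q0=[P4] Q1=[P1,P2,P3] Q2=[]
t=9-12: P4@Q0 runs 3, rem=4, I/O yield, promote→Q0. Q0=[P4] Q1=[P1,P2,P3] Q2=[]
t=12-15: P4@Q0 runs 3, rem=1, I/O yield, promote→Q0. Q0=[P4] Q1=[P1,P2,P3] Q2=[]
t=15-16: P4@Q0 runs 1, rem=0, completes. Q0=[] Q1=[P1,P2,P3] Q2=[]
t=16-22: P1@Q1 runs 6, rem=2, quantum used, demote→Q2. Q0=[] Q1=[P2,P3] Q2=[P1]
t=22-28: P2@Q1 runs 6, rem=2, quantum used, demote→Q2. Q0=[] Q1=[P3] Q2=[P1,P2]
t=28-33: P3@Q1 runs 5, rem=0, completes. Q0=[] Q1=[] Q2=[P1,P2]
t=33-35: P1@Q2 runs 2, rem=0, completes. Q0=[] Q1=[] Q2=[P2]
t=35-37: P2@Q2 runs 2, rem=0, completes. Q0=[] Q1=[] Q2=[]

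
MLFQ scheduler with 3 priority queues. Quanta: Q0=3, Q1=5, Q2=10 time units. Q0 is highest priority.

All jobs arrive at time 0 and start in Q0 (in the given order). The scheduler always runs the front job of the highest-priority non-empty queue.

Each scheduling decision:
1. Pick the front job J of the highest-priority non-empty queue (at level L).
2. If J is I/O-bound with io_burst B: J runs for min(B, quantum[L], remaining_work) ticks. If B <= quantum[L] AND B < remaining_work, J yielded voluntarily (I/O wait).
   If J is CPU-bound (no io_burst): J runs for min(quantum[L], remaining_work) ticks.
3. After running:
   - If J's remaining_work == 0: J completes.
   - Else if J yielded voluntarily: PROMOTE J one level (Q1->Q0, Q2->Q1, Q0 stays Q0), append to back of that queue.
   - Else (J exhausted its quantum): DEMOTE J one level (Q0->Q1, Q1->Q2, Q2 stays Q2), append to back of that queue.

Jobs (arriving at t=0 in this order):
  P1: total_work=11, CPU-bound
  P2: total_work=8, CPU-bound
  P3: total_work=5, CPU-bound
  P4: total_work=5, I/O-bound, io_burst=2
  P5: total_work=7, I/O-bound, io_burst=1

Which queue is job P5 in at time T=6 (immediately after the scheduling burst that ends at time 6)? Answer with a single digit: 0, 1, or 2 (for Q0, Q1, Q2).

Answer: 0

Derivation:
t=0-3: P1@Q0 runs 3, rem=8, quantum used, demote→Q1. Q0=[P2,P3,P4,P5] Q1=[P1] Q2=[]
t=3-6: P2@Q0 runs 3, rem=5, quantum used, demote→Q1. Q0=[P3,P4,P5] Q1=[P1,P2] Q2=[]
t=6-9: P3@Q0 runs 3, rem=2, quantum used, demote→Q1. Q0=[P4,P5] Q1=[P1,P2,P3] Q2=[]
t=9-11: P4@Q0 runs 2, rem=3, I/O yield, promote→Q0. Q0=[P5,P4] Q1=[P1,P2,P3] Q2=[]
t=11-12: P5@Q0 runs 1, rem=6, I/O yield, promote→Q0. Q0=[P4,P5] Q1=[P1,P2,P3] Q2=[]
t=12-14: P4@Q0 runs 2, rem=1, I/O yield, promote→Q0. Q0=[P5,P4] Q1=[P1,P2,P3] Q2=[]
t=14-15: P5@Q0 runs 1, rem=5, I/O yield, promote→Q0. Q0=[P4,P5] Q1=[P1,P2,P3] Q2=[]
t=15-16: P4@Q0 runs 1, rem=0, completes. Q0=[P5] Q1=[P1,P2,P3] Q2=[]
t=16-17: P5@Q0 runs 1, rem=4, I/O yield, promote→Q0. Q0=[P5] Q1=[P1,P2,P3] Q2=[]
t=17-18: P5@Q0 runs 1, rem=3, I/O yield, promote→Q0. Q0=[P5] Q1=[P1,P2,P3] Q2=[]
t=18-19: P5@Q0 runs 1, rem=2, I/O yield, promote→Q0. Q0=[P5] Q1=[P1,P2,P3] Q2=[]
t=19-20: P5@Q0 runs 1, rem=1, I/O yield, promote→Q0. Q0=[P5] Q1=[P1,P2,P3] Q2=[]
t=20-21: P5@Q0 runs 1, rem=0, completes. Q0=[] Q1=[P1,P2,P3] Q2=[]
t=21-26: P1@Q1 runs 5, rem=3, quantum used, demote→Q2. Q0=[] Q1=[P2,P3] Q2=[P1]
t=26-31: P2@Q1 runs 5, rem=0, completes. Q0=[] Q1=[P3] Q2=[P1]
t=31-33: P3@Q1 runs 2, rem=0, completes. Q0=[] Q1=[] Q2=[P1]
t=33-36: P1@Q2 runs 3, rem=0, completes. Q0=[] Q1=[] Q2=[]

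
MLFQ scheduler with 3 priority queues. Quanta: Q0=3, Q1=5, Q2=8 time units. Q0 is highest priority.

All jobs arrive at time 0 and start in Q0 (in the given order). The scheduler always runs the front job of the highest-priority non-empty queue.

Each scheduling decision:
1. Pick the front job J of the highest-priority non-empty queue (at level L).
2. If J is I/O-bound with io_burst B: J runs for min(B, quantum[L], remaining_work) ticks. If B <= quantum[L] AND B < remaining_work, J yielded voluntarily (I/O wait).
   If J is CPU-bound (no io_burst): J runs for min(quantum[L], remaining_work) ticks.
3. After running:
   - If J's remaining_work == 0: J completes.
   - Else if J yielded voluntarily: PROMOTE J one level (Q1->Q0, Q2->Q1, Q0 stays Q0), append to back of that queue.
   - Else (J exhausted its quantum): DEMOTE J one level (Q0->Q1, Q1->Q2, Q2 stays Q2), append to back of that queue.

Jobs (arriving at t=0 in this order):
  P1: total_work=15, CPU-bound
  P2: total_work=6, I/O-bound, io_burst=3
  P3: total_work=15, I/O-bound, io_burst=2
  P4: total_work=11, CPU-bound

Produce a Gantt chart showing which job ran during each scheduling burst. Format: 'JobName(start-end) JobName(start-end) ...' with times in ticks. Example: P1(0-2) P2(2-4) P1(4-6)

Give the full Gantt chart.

Answer: P1(0-3) P2(3-6) P3(6-8) P4(8-11) P2(11-14) P3(14-16) P3(16-18) P3(18-20) P3(20-22) P3(22-24) P3(24-26) P3(26-27) P1(27-32) P4(32-37) P1(37-44) P4(44-47)

Derivation:
t=0-3: P1@Q0 runs 3, rem=12, quantum used, demote→Q1. Q0=[P2,P3,P4] Q1=[P1] Q2=[]
t=3-6: P2@Q0 runs 3, rem=3, I/O yield, promote→Q0. Q0=[P3,P4,P2] Q1=[P1] Q2=[]
t=6-8: P3@Q0 runs 2, rem=13, I/O yield, promote→Q0. Q0=[P4,P2,P3] Q1=[P1] Q2=[]
t=8-11: P4@Q0 runs 3, rem=8, quantum used, demote→Q1. Q0=[P2,P3] Q1=[P1,P4] Q2=[]
t=11-14: P2@Q0 runs 3, rem=0, completes. Q0=[P3] Q1=[P1,P4] Q2=[]
t=14-16: P3@Q0 runs 2, rem=11, I/O yield, promote→Q0. Q0=[P3] Q1=[P1,P4] Q2=[]
t=16-18: P3@Q0 runs 2, rem=9, I/O yield, promote→Q0. Q0=[P3] Q1=[P1,P4] Q2=[]
t=18-20: P3@Q0 runs 2, rem=7, I/O yield, promote→Q0. Q0=[P3] Q1=[P1,P4] Q2=[]
t=20-22: P3@Q0 runs 2, rem=5, I/O yield, promote→Q0. Q0=[P3] Q1=[P1,P4] Q2=[]
t=22-24: P3@Q0 runs 2, rem=3, I/O yield, promote→Q0. Q0=[P3] Q1=[P1,P4] Q2=[]
t=24-26: P3@Q0 runs 2, rem=1, I/O yield, promote→Q0. Q0=[P3] Q1=[P1,P4] Q2=[]
t=26-27: P3@Q0 runs 1, rem=0, completes. Q0=[] Q1=[P1,P4] Q2=[]
t=27-32: P1@Q1 runs 5, rem=7, quantum used, demote→Q2. Q0=[] Q1=[P4] Q2=[P1]
t=32-37: P4@Q1 runs 5, rem=3, quantum used, demote→Q2. Q0=[] Q1=[] Q2=[P1,P4]
t=37-44: P1@Q2 runs 7, rem=0, completes. Q0=[] Q1=[] Q2=[P4]
t=44-47: P4@Q2 runs 3, rem=0, completes. Q0=[] Q1=[] Q2=[]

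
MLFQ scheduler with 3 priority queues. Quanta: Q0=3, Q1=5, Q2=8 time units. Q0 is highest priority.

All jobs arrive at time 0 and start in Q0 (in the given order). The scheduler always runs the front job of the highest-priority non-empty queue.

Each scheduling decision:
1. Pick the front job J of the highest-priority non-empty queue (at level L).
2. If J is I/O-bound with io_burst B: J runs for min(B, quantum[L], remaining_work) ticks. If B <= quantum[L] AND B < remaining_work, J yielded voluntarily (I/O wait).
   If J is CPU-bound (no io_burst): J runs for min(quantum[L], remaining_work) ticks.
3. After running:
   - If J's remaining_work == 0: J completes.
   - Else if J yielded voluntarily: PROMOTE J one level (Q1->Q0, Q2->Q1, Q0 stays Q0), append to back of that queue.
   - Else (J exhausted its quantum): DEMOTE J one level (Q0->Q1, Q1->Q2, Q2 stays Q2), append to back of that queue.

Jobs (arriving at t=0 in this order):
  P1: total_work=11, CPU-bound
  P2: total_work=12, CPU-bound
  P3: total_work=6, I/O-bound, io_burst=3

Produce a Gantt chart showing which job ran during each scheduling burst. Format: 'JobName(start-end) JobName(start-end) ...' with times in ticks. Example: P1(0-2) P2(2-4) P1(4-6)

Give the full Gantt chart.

Answer: P1(0-3) P2(3-6) P3(6-9) P3(9-12) P1(12-17) P2(17-22) P1(22-25) P2(25-29)

Derivation:
t=0-3: P1@Q0 runs 3, rem=8, quantum used, demote→Q1. Q0=[P2,P3] Q1=[P1] Q2=[]
t=3-6: P2@Q0 runs 3, rem=9, quantum used, demote→Q1. Q0=[P3] Q1=[P1,P2] Q2=[]
t=6-9: P3@Q0 runs 3, rem=3, I/O yield, promote→Q0. Q0=[P3] Q1=[P1,P2] Q2=[]
t=9-12: P3@Q0 runs 3, rem=0, completes. Q0=[] Q1=[P1,P2] Q2=[]
t=12-17: P1@Q1 runs 5, rem=3, quantum used, demote→Q2. Q0=[] Q1=[P2] Q2=[P1]
t=17-22: P2@Q1 runs 5, rem=4, quantum used, demote→Q2. Q0=[] Q1=[] Q2=[P1,P2]
t=22-25: P1@Q2 runs 3, rem=0, completes. Q0=[] Q1=[] Q2=[P2]
t=25-29: P2@Q2 runs 4, rem=0, completes. Q0=[] Q1=[] Q2=[]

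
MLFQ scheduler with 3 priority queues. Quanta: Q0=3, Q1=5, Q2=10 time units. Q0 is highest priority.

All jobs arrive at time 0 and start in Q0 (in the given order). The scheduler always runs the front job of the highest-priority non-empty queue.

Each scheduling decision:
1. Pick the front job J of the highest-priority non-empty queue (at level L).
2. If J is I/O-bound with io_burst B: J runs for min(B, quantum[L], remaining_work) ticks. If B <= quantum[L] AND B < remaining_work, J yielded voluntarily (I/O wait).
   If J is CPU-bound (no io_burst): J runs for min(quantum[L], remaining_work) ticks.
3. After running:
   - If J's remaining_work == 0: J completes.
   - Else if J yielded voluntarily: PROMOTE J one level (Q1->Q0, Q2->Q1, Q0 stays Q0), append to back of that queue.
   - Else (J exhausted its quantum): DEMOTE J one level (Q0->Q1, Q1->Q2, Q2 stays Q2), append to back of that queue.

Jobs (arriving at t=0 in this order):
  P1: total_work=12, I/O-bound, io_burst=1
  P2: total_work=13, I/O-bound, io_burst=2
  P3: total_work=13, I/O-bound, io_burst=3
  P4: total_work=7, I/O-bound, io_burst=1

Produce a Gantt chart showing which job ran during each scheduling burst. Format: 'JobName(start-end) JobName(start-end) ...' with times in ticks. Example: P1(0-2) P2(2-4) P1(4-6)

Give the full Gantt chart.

t=0-1: P1@Q0 runs 1, rem=11, I/O yield, promote→Q0. Q0=[P2,P3,P4,P1] Q1=[] Q2=[]
t=1-3: P2@Q0 runs 2, rem=11, I/O yield, promote→Q0. Q0=[P3,P4,P1,P2] Q1=[] Q2=[]
t=3-6: P3@Q0 runs 3, rem=10, I/O yield, promote→Q0. Q0=[P4,P1,P2,P3] Q1=[] Q2=[]
t=6-7: P4@Q0 runs 1, rem=6, I/O yield, promote→Q0. Q0=[P1,P2,P3,P4] Q1=[] Q2=[]
t=7-8: P1@Q0 runs 1, rem=10, I/O yield, promote→Q0. Q0=[P2,P3,P4,P1] Q1=[] Q2=[]
t=8-10: P2@Q0 runs 2, rem=9, I/O yield, promote→Q0. Q0=[P3,P4,P1,P2] Q1=[] Q2=[]
t=10-13: P3@Q0 runs 3, rem=7, I/O yield, promote→Q0. Q0=[P4,P1,P2,P3] Q1=[] Q2=[]
t=13-14: P4@Q0 runs 1, rem=5, I/O yield, promote→Q0. Q0=[P1,P2,P3,P4] Q1=[] Q2=[]
t=14-15: P1@Q0 runs 1, rem=9, I/O yield, promote→Q0. Q0=[P2,P3,P4,P1] Q1=[] Q2=[]
t=15-17: P2@Q0 runs 2, rem=7, I/O yield, promote→Q0. Q0=[P3,P4,P1,P2] Q1=[] Q2=[]
t=17-20: P3@Q0 runs 3, rem=4, I/O yield, promote→Q0. Q0=[P4,P1,P2,P3] Q1=[] Q2=[]
t=20-21: P4@Q0 runs 1, rem=4, I/O yield, promote→Q0. Q0=[P1,P2,P3,P4] Q1=[] Q2=[]
t=21-22: P1@Q0 runs 1, rem=8, I/O yield, promote→Q0. Q0=[P2,P3,P4,P1] Q1=[] Q2=[]
t=22-24: P2@Q0 runs 2, rem=5, I/O yield, promote→Q0. Q0=[P3,P4,P1,P2] Q1=[] Q2=[]
t=24-27: P3@Q0 runs 3, rem=1, I/O yield, promote→Q0. Q0=[P4,P1,P2,P3] Q1=[] Q2=[]
t=27-28: P4@Q0 runs 1, rem=3, I/O yield, promote→Q0. Q0=[P1,P2,P3,P4] Q1=[] Q2=[]
t=28-29: P1@Q0 runs 1, rem=7, I/O yield, promote→Q0. Q0=[P2,P3,P4,P1] Q1=[] Q2=[]
t=29-31: P2@Q0 runs 2, rem=3, I/O yield, promote→Q0. Q0=[P3,P4,P1,P2] Q1=[] Q2=[]
t=31-32: P3@Q0 runs 1, rem=0, completes. Q0=[P4,P1,P2] Q1=[] Q2=[]
t=32-33: P4@Q0 runs 1, rem=2, I/O yield, promote→Q0. Q0=[P1,P2,P4] Q1=[] Q2=[]
t=33-34: P1@Q0 runs 1, rem=6, I/O yield, promote→Q0. Q0=[P2,P4,P1] Q1=[] Q2=[]
t=34-36: P2@Q0 runs 2, rem=1, I/O yield, promote→Q0. Q0=[P4,P1,P2] Q1=[] Q2=[]
t=36-37: P4@Q0 runs 1, rem=1, I/O yield, promote→Q0. Q0=[P1,P2,P4] Q1=[] Q2=[]
t=37-38: P1@Q0 runs 1, rem=5, I/O yield, promote→Q0. Q0=[P2,P4,P1] Q1=[] Q2=[]
t=38-39: P2@Q0 runs 1, rem=0, completes. Q0=[P4,P1] Q1=[] Q2=[]
t=39-40: P4@Q0 runs 1, rem=0, completes. Q0=[P1] Q1=[] Q2=[]
t=40-41: P1@Q0 runs 1, rem=4, I/O yield, promote→Q0. Q0=[P1] Q1=[] Q2=[]
t=41-42: P1@Q0 runs 1, rem=3, I/O yield, promote→Q0. Q0=[P1] Q1=[] Q2=[]
t=42-43: P1@Q0 runs 1, rem=2, I/O yield, promote→Q0. Q0=[P1] Q1=[] Q2=[]
t=43-44: P1@Q0 runs 1, rem=1, I/O yield, promote→Q0. Q0=[P1] Q1=[] Q2=[]
t=44-45: P1@Q0 runs 1, rem=0, completes. Q0=[] Q1=[] Q2=[]

Answer: P1(0-1) P2(1-3) P3(3-6) P4(6-7) P1(7-8) P2(8-10) P3(10-13) P4(13-14) P1(14-15) P2(15-17) P3(17-20) P4(20-21) P1(21-22) P2(22-24) P3(24-27) P4(27-28) P1(28-29) P2(29-31) P3(31-32) P4(32-33) P1(33-34) P2(34-36) P4(36-37) P1(37-38) P2(38-39) P4(39-40) P1(40-41) P1(41-42) P1(42-43) P1(43-44) P1(44-45)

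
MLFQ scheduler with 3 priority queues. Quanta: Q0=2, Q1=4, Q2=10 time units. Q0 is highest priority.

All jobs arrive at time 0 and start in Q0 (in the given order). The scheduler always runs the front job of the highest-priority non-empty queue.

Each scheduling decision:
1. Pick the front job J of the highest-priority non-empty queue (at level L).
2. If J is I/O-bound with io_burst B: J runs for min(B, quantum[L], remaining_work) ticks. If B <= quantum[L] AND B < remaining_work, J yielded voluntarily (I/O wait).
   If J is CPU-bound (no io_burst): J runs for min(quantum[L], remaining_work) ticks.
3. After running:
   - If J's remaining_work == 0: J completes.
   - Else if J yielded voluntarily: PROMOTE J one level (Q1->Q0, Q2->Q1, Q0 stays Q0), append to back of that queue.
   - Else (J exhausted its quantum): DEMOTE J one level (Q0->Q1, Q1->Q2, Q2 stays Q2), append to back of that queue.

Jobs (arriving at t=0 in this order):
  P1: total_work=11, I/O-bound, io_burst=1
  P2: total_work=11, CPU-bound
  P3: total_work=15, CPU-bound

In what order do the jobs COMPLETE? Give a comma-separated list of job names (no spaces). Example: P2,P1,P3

t=0-1: P1@Q0 runs 1, rem=10, I/O yield, promote→Q0. Q0=[P2,P3,P1] Q1=[] Q2=[]
t=1-3: P2@Q0 runs 2, rem=9, quantum used, demote→Q1. Q0=[P3,P1] Q1=[P2] Q2=[]
t=3-5: P3@Q0 runs 2, rem=13, quantum used, demote→Q1. Q0=[P1] Q1=[P2,P3] Q2=[]
t=5-6: P1@Q0 runs 1, rem=9, I/O yield, promote→Q0. Q0=[P1] Q1=[P2,P3] Q2=[]
t=6-7: P1@Q0 runs 1, rem=8, I/O yield, promote→Q0. Q0=[P1] Q1=[P2,P3] Q2=[]
t=7-8: P1@Q0 runs 1, rem=7, I/O yield, promote→Q0. Q0=[P1] Q1=[P2,P3] Q2=[]
t=8-9: P1@Q0 runs 1, rem=6, I/O yield, promote→Q0. Q0=[P1] Q1=[P2,P3] Q2=[]
t=9-10: P1@Q0 runs 1, rem=5, I/O yield, promote→Q0. Q0=[P1] Q1=[P2,P3] Q2=[]
t=10-11: P1@Q0 runs 1, rem=4, I/O yield, promote→Q0. Q0=[P1] Q1=[P2,P3] Q2=[]
t=11-12: P1@Q0 runs 1, rem=3, I/O yield, promote→Q0. Q0=[P1] Q1=[P2,P3] Q2=[]
t=12-13: P1@Q0 runs 1, rem=2, I/O yield, promote→Q0. Q0=[P1] Q1=[P2,P3] Q2=[]
t=13-14: P1@Q0 runs 1, rem=1, I/O yield, promote→Q0. Q0=[P1] Q1=[P2,P3] Q2=[]
t=14-15: P1@Q0 runs 1, rem=0, completes. Q0=[] Q1=[P2,P3] Q2=[]
t=15-19: P2@Q1 runs 4, rem=5, quantum used, demote→Q2. Q0=[] Q1=[P3] Q2=[P2]
t=19-23: P3@Q1 runs 4, rem=9, quantum used, demote→Q2. Q0=[] Q1=[] Q2=[P2,P3]
t=23-28: P2@Q2 runs 5, rem=0, completes. Q0=[] Q1=[] Q2=[P3]
t=28-37: P3@Q2 runs 9, rem=0, completes. Q0=[] Q1=[] Q2=[]

Answer: P1,P2,P3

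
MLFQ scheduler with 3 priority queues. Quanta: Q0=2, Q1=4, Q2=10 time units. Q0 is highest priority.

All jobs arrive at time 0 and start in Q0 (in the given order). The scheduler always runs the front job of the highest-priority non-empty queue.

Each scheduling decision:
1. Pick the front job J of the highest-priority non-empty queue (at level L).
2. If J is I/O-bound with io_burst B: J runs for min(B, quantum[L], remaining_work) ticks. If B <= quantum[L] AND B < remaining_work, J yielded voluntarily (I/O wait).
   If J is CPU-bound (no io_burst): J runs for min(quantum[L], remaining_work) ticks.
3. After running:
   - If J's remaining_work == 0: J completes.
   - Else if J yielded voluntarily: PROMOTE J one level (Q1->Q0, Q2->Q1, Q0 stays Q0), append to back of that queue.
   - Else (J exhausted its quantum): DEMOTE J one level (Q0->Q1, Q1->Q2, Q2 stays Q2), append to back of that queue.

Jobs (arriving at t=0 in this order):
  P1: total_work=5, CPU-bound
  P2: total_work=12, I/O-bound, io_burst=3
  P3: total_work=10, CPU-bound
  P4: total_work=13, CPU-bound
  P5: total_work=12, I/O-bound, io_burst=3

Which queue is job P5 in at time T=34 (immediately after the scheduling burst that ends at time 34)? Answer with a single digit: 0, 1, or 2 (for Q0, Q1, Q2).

Answer: 1

Derivation:
t=0-2: P1@Q0 runs 2, rem=3, quantum used, demote→Q1. Q0=[P2,P3,P4,P5] Q1=[P1] Q2=[]
t=2-4: P2@Q0 runs 2, rem=10, quantum used, demote→Q1. Q0=[P3,P4,P5] Q1=[P1,P2] Q2=[]
t=4-6: P3@Q0 runs 2, rem=8, quantum used, demote→Q1. Q0=[P4,P5] Q1=[P1,P2,P3] Q2=[]
t=6-8: P4@Q0 runs 2, rem=11, quantum used, demote→Q1. Q0=[P5] Q1=[P1,P2,P3,P4] Q2=[]
t=8-10: P5@Q0 runs 2, rem=10, quantum used, demote→Q1. Q0=[] Q1=[P1,P2,P3,P4,P5] Q2=[]
t=10-13: P1@Q1 runs 3, rem=0, completes. Q0=[] Q1=[P2,P3,P4,P5] Q2=[]
t=13-16: P2@Q1 runs 3, rem=7, I/O yield, promote→Q0. Q0=[P2] Q1=[P3,P4,P5] Q2=[]
t=16-18: P2@Q0 runs 2, rem=5, quantum used, demote→Q1. Q0=[] Q1=[P3,P4,P5,P2] Q2=[]
t=18-22: P3@Q1 runs 4, rem=4, quantum used, demote→Q2. Q0=[] Q1=[P4,P5,P2] Q2=[P3]
t=22-26: P4@Q1 runs 4, rem=7, quantum used, demote→Q2. Q0=[] Q1=[P5,P2] Q2=[P3,P4]
t=26-29: P5@Q1 runs 3, rem=7, I/O yield, promote→Q0. Q0=[P5] Q1=[P2] Q2=[P3,P4]
t=29-31: P5@Q0 runs 2, rem=5, quantum used, demote→Q1. Q0=[] Q1=[P2,P5] Q2=[P3,P4]
t=31-34: P2@Q1 runs 3, rem=2, I/O yield, promote→Q0. Q0=[P2] Q1=[P5] Q2=[P3,P4]
t=34-36: P2@Q0 runs 2, rem=0, completes. Q0=[] Q1=[P5] Q2=[P3,P4]
t=36-39: P5@Q1 runs 3, rem=2, I/O yield, promote→Q0. Q0=[P5] Q1=[] Q2=[P3,P4]
t=39-41: P5@Q0 runs 2, rem=0, completes. Q0=[] Q1=[] Q2=[P3,P4]
t=41-45: P3@Q2 runs 4, rem=0, completes. Q0=[] Q1=[] Q2=[P4]
t=45-52: P4@Q2 runs 7, rem=0, completes. Q0=[] Q1=[] Q2=[]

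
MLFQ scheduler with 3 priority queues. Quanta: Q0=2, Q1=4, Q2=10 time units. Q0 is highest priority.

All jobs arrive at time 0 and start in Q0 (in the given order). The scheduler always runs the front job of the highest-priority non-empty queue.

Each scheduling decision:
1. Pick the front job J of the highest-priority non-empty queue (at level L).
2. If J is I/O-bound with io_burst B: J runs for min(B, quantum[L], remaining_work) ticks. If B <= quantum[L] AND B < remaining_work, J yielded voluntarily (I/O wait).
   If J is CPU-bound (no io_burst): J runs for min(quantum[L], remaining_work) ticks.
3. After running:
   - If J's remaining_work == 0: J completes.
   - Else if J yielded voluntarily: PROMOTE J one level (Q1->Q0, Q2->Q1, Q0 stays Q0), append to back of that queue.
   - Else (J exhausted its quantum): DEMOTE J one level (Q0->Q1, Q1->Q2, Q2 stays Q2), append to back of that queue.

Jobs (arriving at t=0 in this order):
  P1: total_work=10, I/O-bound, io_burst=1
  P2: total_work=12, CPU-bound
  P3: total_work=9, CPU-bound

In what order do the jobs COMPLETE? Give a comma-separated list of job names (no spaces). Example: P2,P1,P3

Answer: P1,P2,P3

Derivation:
t=0-1: P1@Q0 runs 1, rem=9, I/O yield, promote→Q0. Q0=[P2,P3,P1] Q1=[] Q2=[]
t=1-3: P2@Q0 runs 2, rem=10, quantum used, demote→Q1. Q0=[P3,P1] Q1=[P2] Q2=[]
t=3-5: P3@Q0 runs 2, rem=7, quantum used, demote→Q1. Q0=[P1] Q1=[P2,P3] Q2=[]
t=5-6: P1@Q0 runs 1, rem=8, I/O yield, promote→Q0. Q0=[P1] Q1=[P2,P3] Q2=[]
t=6-7: P1@Q0 runs 1, rem=7, I/O yield, promote→Q0. Q0=[P1] Q1=[P2,P3] Q2=[]
t=7-8: P1@Q0 runs 1, rem=6, I/O yield, promote→Q0. Q0=[P1] Q1=[P2,P3] Q2=[]
t=8-9: P1@Q0 runs 1, rem=5, I/O yield, promote→Q0. Q0=[P1] Q1=[P2,P3] Q2=[]
t=9-10: P1@Q0 runs 1, rem=4, I/O yield, promote→Q0. Q0=[P1] Q1=[P2,P3] Q2=[]
t=10-11: P1@Q0 runs 1, rem=3, I/O yield, promote→Q0. Q0=[P1] Q1=[P2,P3] Q2=[]
t=11-12: P1@Q0 runs 1, rem=2, I/O yield, promote→Q0. Q0=[P1] Q1=[P2,P3] Q2=[]
t=12-13: P1@Q0 runs 1, rem=1, I/O yield, promote→Q0. Q0=[P1] Q1=[P2,P3] Q2=[]
t=13-14: P1@Q0 runs 1, rem=0, completes. Q0=[] Q1=[P2,P3] Q2=[]
t=14-18: P2@Q1 runs 4, rem=6, quantum used, demote→Q2. Q0=[] Q1=[P3] Q2=[P2]
t=18-22: P3@Q1 runs 4, rem=3, quantum used, demote→Q2. Q0=[] Q1=[] Q2=[P2,P3]
t=22-28: P2@Q2 runs 6, rem=0, completes. Q0=[] Q1=[] Q2=[P3]
t=28-31: P3@Q2 runs 3, rem=0, completes. Q0=[] Q1=[] Q2=[]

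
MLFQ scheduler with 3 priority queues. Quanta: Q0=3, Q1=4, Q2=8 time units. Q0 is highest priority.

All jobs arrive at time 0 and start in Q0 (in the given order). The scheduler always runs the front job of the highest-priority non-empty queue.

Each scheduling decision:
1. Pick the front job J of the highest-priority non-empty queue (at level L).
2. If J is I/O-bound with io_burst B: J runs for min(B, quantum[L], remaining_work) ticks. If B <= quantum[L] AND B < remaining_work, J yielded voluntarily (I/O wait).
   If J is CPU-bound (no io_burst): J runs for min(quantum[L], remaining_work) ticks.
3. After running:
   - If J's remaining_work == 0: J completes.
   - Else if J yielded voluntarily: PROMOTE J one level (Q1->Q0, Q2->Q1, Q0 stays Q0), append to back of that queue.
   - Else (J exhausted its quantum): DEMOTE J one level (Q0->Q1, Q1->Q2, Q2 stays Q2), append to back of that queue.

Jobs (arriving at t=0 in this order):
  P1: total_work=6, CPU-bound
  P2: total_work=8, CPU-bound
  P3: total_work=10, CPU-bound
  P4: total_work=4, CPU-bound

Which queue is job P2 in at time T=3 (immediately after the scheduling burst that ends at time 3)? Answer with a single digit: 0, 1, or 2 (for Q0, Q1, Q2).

t=0-3: P1@Q0 runs 3, rem=3, quantum used, demote→Q1. Q0=[P2,P3,P4] Q1=[P1] Q2=[]
t=3-6: P2@Q0 runs 3, rem=5, quantum used, demote→Q1. Q0=[P3,P4] Q1=[P1,P2] Q2=[]
t=6-9: P3@Q0 runs 3, rem=7, quantum used, demote→Q1. Q0=[P4] Q1=[P1,P2,P3] Q2=[]
t=9-12: P4@Q0 runs 3, rem=1, quantum used, demote→Q1. Q0=[] Q1=[P1,P2,P3,P4] Q2=[]
t=12-15: P1@Q1 runs 3, rem=0, completes. Q0=[] Q1=[P2,P3,P4] Q2=[]
t=15-19: P2@Q1 runs 4, rem=1, quantum used, demote→Q2. Q0=[] Q1=[P3,P4] Q2=[P2]
t=19-23: P3@Q1 runs 4, rem=3, quantum used, demote→Q2. Q0=[] Q1=[P4] Q2=[P2,P3]
t=23-24: P4@Q1 runs 1, rem=0, completes. Q0=[] Q1=[] Q2=[P2,P3]
t=24-25: P2@Q2 runs 1, rem=0, completes. Q0=[] Q1=[] Q2=[P3]
t=25-28: P3@Q2 runs 3, rem=0, completes. Q0=[] Q1=[] Q2=[]

Answer: 0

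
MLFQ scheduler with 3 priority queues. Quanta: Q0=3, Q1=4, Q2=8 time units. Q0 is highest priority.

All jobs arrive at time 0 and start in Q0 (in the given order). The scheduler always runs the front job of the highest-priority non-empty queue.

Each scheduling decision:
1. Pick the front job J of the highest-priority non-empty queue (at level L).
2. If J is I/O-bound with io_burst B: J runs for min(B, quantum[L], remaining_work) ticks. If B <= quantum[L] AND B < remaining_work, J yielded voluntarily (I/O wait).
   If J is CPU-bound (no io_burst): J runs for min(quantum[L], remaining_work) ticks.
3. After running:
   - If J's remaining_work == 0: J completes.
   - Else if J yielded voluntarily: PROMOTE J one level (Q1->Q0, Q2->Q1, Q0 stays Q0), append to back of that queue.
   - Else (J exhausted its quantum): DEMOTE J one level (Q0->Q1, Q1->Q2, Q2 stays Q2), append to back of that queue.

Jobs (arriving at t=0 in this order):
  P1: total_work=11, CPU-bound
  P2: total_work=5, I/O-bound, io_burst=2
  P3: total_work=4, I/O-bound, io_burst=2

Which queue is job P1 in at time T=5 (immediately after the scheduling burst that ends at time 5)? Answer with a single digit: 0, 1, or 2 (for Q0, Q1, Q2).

t=0-3: P1@Q0 runs 3, rem=8, quantum used, demote→Q1. Q0=[P2,P3] Q1=[P1] Q2=[]
t=3-5: P2@Q0 runs 2, rem=3, I/O yield, promote→Q0. Q0=[P3,P2] Q1=[P1] Q2=[]
t=5-7: P3@Q0 runs 2, rem=2, I/O yield, promote→Q0. Q0=[P2,P3] Q1=[P1] Q2=[]
t=7-9: P2@Q0 runs 2, rem=1, I/O yield, promote→Q0. Q0=[P3,P2] Q1=[P1] Q2=[]
t=9-11: P3@Q0 runs 2, rem=0, completes. Q0=[P2] Q1=[P1] Q2=[]
t=11-12: P2@Q0 runs 1, rem=0, completes. Q0=[] Q1=[P1] Q2=[]
t=12-16: P1@Q1 runs 4, rem=4, quantum used, demote→Q2. Q0=[] Q1=[] Q2=[P1]
t=16-20: P1@Q2 runs 4, rem=0, completes. Q0=[] Q1=[] Q2=[]

Answer: 1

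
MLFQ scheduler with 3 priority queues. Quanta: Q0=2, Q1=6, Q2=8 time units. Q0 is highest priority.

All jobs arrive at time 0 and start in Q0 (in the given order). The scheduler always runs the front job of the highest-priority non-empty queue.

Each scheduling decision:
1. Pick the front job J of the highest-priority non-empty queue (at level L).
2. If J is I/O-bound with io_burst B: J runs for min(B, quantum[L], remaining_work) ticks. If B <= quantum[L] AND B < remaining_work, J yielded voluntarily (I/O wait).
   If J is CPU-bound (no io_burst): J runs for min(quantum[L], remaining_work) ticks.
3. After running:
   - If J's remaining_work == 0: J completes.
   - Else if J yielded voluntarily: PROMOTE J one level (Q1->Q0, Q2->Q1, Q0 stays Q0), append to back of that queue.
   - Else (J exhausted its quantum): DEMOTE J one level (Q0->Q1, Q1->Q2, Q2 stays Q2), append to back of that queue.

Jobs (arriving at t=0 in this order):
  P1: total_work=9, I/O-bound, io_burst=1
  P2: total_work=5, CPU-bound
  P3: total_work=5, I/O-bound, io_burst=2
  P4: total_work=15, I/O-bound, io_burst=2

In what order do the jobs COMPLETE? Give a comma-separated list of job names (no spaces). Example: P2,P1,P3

t=0-1: P1@Q0 runs 1, rem=8, I/O yield, promote→Q0. Q0=[P2,P3,P4,P1] Q1=[] Q2=[]
t=1-3: P2@Q0 runs 2, rem=3, quantum used, demote→Q1. Q0=[P3,P4,P1] Q1=[P2] Q2=[]
t=3-5: P3@Q0 runs 2, rem=3, I/O yield, promote→Q0. Q0=[P4,P1,P3] Q1=[P2] Q2=[]
t=5-7: P4@Q0 runs 2, rem=13, I/O yield, promote→Q0. Q0=[P1,P3,P4] Q1=[P2] Q2=[]
t=7-8: P1@Q0 runs 1, rem=7, I/O yield, promote→Q0. Q0=[P3,P4,P1] Q1=[P2] Q2=[]
t=8-10: P3@Q0 runs 2, rem=1, I/O yield, promote→Q0. Q0=[P4,P1,P3] Q1=[P2] Q2=[]
t=10-12: P4@Q0 runs 2, rem=11, I/O yield, promote→Q0. Q0=[P1,P3,P4] Q1=[P2] Q2=[]
t=12-13: P1@Q0 runs 1, rem=6, I/O yield, promote→Q0. Q0=[P3,P4,P1] Q1=[P2] Q2=[]
t=13-14: P3@Q0 runs 1, rem=0, completes. Q0=[P4,P1] Q1=[P2] Q2=[]
t=14-16: P4@Q0 runs 2, rem=9, I/O yield, promote→Q0. Q0=[P1,P4] Q1=[P2] Q2=[]
t=16-17: P1@Q0 runs 1, rem=5, I/O yield, promote→Q0. Q0=[P4,P1] Q1=[P2] Q2=[]
t=17-19: P4@Q0 runs 2, rem=7, I/O yield, promote→Q0. Q0=[P1,P4] Q1=[P2] Q2=[]
t=19-20: P1@Q0 runs 1, rem=4, I/O yield, promote→Q0. Q0=[P4,P1] Q1=[P2] Q2=[]
t=20-22: P4@Q0 runs 2, rem=5, I/O yield, promote→Q0. Q0=[P1,P4] Q1=[P2] Q2=[]
t=22-23: P1@Q0 runs 1, rem=3, I/O yield, promote→Q0. Q0=[P4,P1] Q1=[P2] Q2=[]
t=23-25: P4@Q0 runs 2, rem=3, I/O yield, promote→Q0. Q0=[P1,P4] Q1=[P2] Q2=[]
t=25-26: P1@Q0 runs 1, rem=2, I/O yield, promote→Q0. Q0=[P4,P1] Q1=[P2] Q2=[]
t=26-28: P4@Q0 runs 2, rem=1, I/O yield, promote→Q0. Q0=[P1,P4] Q1=[P2] Q2=[]
t=28-29: P1@Q0 runs 1, rem=1, I/O yield, promote→Q0. Q0=[P4,P1] Q1=[P2] Q2=[]
t=29-30: P4@Q0 runs 1, rem=0, completes. Q0=[P1] Q1=[P2] Q2=[]
t=30-31: P1@Q0 runs 1, rem=0, completes. Q0=[] Q1=[P2] Q2=[]
t=31-34: P2@Q1 runs 3, rem=0, completes. Q0=[] Q1=[] Q2=[]

Answer: P3,P4,P1,P2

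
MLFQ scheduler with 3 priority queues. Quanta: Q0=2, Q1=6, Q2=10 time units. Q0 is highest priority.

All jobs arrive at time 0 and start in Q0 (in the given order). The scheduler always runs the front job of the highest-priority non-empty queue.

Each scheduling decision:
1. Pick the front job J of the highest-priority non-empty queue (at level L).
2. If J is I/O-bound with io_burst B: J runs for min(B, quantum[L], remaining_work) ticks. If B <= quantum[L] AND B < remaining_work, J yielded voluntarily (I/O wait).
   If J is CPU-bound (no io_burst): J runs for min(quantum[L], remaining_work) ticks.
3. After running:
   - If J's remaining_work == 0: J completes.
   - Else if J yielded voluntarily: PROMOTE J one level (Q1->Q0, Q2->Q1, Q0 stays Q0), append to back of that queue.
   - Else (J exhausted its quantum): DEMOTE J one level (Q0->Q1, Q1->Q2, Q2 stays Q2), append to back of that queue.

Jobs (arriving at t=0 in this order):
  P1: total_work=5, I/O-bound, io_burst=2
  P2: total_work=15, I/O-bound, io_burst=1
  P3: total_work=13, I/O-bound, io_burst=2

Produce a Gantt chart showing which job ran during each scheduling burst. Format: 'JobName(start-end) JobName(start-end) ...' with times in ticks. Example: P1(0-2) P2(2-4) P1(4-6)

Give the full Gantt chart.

Answer: P1(0-2) P2(2-3) P3(3-5) P1(5-7) P2(7-8) P3(8-10) P1(10-11) P2(11-12) P3(12-14) P2(14-15) P3(15-17) P2(17-18) P3(18-20) P2(20-21) P3(21-23) P2(23-24) P3(24-25) P2(25-26) P2(26-27) P2(27-28) P2(28-29) P2(29-30) P2(30-31) P2(31-32) P2(32-33)

Derivation:
t=0-2: P1@Q0 runs 2, rem=3, I/O yield, promote→Q0. Q0=[P2,P3,P1] Q1=[] Q2=[]
t=2-3: P2@Q0 runs 1, rem=14, I/O yield, promote→Q0. Q0=[P3,P1,P2] Q1=[] Q2=[]
t=3-5: P3@Q0 runs 2, rem=11, I/O yield, promote→Q0. Q0=[P1,P2,P3] Q1=[] Q2=[]
t=5-7: P1@Q0 runs 2, rem=1, I/O yield, promote→Q0. Q0=[P2,P3,P1] Q1=[] Q2=[]
t=7-8: P2@Q0 runs 1, rem=13, I/O yield, promote→Q0. Q0=[P3,P1,P2] Q1=[] Q2=[]
t=8-10: P3@Q0 runs 2, rem=9, I/O yield, promote→Q0. Q0=[P1,P2,P3] Q1=[] Q2=[]
t=10-11: P1@Q0 runs 1, rem=0, completes. Q0=[P2,P3] Q1=[] Q2=[]
t=11-12: P2@Q0 runs 1, rem=12, I/O yield, promote→Q0. Q0=[P3,P2] Q1=[] Q2=[]
t=12-14: P3@Q0 runs 2, rem=7, I/O yield, promote→Q0. Q0=[P2,P3] Q1=[] Q2=[]
t=14-15: P2@Q0 runs 1, rem=11, I/O yield, promote→Q0. Q0=[P3,P2] Q1=[] Q2=[]
t=15-17: P3@Q0 runs 2, rem=5, I/O yield, promote→Q0. Q0=[P2,P3] Q1=[] Q2=[]
t=17-18: P2@Q0 runs 1, rem=10, I/O yield, promote→Q0. Q0=[P3,P2] Q1=[] Q2=[]
t=18-20: P3@Q0 runs 2, rem=3, I/O yield, promote→Q0. Q0=[P2,P3] Q1=[] Q2=[]
t=20-21: P2@Q0 runs 1, rem=9, I/O yield, promote→Q0. Q0=[P3,P2] Q1=[] Q2=[]
t=21-23: P3@Q0 runs 2, rem=1, I/O yield, promote→Q0. Q0=[P2,P3] Q1=[] Q2=[]
t=23-24: P2@Q0 runs 1, rem=8, I/O yield, promote→Q0. Q0=[P3,P2] Q1=[] Q2=[]
t=24-25: P3@Q0 runs 1, rem=0, completes. Q0=[P2] Q1=[] Q2=[]
t=25-26: P2@Q0 runs 1, rem=7, I/O yield, promote→Q0. Q0=[P2] Q1=[] Q2=[]
t=26-27: P2@Q0 runs 1, rem=6, I/O yield, promote→Q0. Q0=[P2] Q1=[] Q2=[]
t=27-28: P2@Q0 runs 1, rem=5, I/O yield, promote→Q0. Q0=[P2] Q1=[] Q2=[]
t=28-29: P2@Q0 runs 1, rem=4, I/O yield, promote→Q0. Q0=[P2] Q1=[] Q2=[]
t=29-30: P2@Q0 runs 1, rem=3, I/O yield, promote→Q0. Q0=[P2] Q1=[] Q2=[]
t=30-31: P2@Q0 runs 1, rem=2, I/O yield, promote→Q0. Q0=[P2] Q1=[] Q2=[]
t=31-32: P2@Q0 runs 1, rem=1, I/O yield, promote→Q0. Q0=[P2] Q1=[] Q2=[]
t=32-33: P2@Q0 runs 1, rem=0, completes. Q0=[] Q1=[] Q2=[]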